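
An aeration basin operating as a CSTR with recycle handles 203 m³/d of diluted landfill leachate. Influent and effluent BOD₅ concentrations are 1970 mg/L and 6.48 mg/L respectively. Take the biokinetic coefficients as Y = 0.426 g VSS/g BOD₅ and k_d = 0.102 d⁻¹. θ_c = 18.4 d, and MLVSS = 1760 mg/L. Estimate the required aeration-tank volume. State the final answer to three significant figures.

Rearranging the biomass balance for a CMAS with decay, V = Y·Q·ΔS·θ_c / [X·(1+k_d θ_c)] = 0.426 × 203 × (1970 − 6.48) × 18.4 / [1760 × (1 + 0.102 × 18.4)] = 3.12×10^6 / 5063 = 617.1 m³.

V ≈ 617 m³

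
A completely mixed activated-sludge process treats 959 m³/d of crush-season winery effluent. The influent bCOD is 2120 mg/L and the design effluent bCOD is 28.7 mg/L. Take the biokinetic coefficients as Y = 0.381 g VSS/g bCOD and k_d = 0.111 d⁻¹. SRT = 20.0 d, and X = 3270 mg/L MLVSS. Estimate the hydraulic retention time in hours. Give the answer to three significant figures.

Rearranging the biomass balance for a CMAS with decay, V = Y·Q·ΔS·θ_c / [X·(1+k_d θ_c)] = 0.381 × 959 × (2120 − 28.7) × 20.0 / [3270 × (1 + 0.111 × 20.0)] = 1.53×10^7 / 10529 = 1451 m³.
τ = V/Q = 1451/959 = 1.513 d, or 36.32 h.

τ ≈ 36.3 h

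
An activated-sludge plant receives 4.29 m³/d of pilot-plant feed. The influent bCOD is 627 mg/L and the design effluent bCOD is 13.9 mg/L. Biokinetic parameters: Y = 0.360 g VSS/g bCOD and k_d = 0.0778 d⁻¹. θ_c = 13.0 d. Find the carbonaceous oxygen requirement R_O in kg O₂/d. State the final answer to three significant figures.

R_O ≈ 1.96 kg O₂/d

Y_obs = Y / (1 + k_d θ_c) = 0.360 / (1 + 0.0778 × 13.0) = 0.360 / 2.011 = 0.1790.
Q·(S₀ − S) = 4.29 × (627 − 13.9) × 10⁻³ = 2.630 kg/d removed.
P_X = Y_obs·Q·(S₀ − S) = 0.1790 × 2.630 = 0.4708 kg VSS/d.
R_O = Q·ΔS − 1.42 P_X = 2.630 − 0.6685 = 1.962 kg O₂/d.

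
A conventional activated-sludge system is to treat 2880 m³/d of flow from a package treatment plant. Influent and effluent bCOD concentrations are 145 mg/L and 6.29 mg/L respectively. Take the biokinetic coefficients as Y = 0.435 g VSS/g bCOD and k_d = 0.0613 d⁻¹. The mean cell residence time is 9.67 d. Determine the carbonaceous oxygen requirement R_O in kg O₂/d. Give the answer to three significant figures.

R_O ≈ 245 kg O₂/d

Observed yield with endogenous decay: Y_obs = Y / (1 + k_d·θ_c) = 0.435 / (1 + 0.0613 × 9.67) = 0.435 / 1.593 = 0.2731 g VSS/g bCOD.
Q·(S₀ − S) = 2880 × (145 − 6.29) × 10⁻³ = 399.5 kg/d removed.
Net sludge production P_X = 0.2731 × 399.5 = 109.1 kg VSS/d.
R_O = Q·(S₀ − S) − 1.42·P_X = 399.5 − 1.42 × 109.1 = 244.6 kg O₂/d.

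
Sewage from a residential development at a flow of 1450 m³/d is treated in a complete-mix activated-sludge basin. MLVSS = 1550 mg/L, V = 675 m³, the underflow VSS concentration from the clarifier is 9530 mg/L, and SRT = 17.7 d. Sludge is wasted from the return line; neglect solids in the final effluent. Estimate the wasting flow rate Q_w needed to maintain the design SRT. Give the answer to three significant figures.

Wasting from the return line (neglecting effluent solids): Q_w = V·X / (θ_c·X_r) = 675.0 × 1550 / (17.7 × 9530) = 6.203 m³/d.

Q_w ≈ 6.20 m³/d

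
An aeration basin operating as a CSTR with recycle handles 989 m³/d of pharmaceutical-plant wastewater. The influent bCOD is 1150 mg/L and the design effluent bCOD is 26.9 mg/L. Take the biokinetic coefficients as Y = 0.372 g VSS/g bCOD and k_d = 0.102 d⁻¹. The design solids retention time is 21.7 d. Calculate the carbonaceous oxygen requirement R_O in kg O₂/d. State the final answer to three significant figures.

R_O ≈ 928 kg O₂/d

Correct the yield for decay: Y_obs = Y/(1 + k_d θ_c) = 0.372 / (1 + 0.102 × 21.7) = 0.372 / 3.213 = 0.1158.
Mass of bCOD removed per day: Q(S₀ − S) = 989 × 1123 g/m³ = 1111 kg/d.
Net sludge production P_X = 0.1158 × 1111 = 128.6 kg VSS/d.
Carbonaceous O₂ demand = substrate oxidised − cell-mass equivalent = 1111 − 1.42 × 128.6 = 928.2 kg O₂/d.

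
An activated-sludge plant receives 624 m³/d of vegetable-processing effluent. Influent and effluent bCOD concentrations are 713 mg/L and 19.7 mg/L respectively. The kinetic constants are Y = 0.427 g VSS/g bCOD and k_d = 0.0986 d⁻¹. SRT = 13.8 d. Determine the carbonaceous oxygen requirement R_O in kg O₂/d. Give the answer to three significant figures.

Correct the yield for decay: Y_obs = Y/(1 + k_d θ_c) = 0.427 / (1 + 0.0986 × 13.8) = 0.427 / 2.361 = 0.1809.
Substrate removed = Q·(S₀ − S) = 624 m³/d × (713 − 19.7) g/m³ = 4.33×10^5 g/d = 432.6 kg/d.
Biomass synthesised: P_X = Y_obs × 432.6 = 78.25 kg VSS/d.
R_O = Q·(S₀ − S) − 1.42·P_X = 432.6 − 1.42 × 78.25 = 321.5 kg O₂/d.

R_O ≈ 322 kg O₂/d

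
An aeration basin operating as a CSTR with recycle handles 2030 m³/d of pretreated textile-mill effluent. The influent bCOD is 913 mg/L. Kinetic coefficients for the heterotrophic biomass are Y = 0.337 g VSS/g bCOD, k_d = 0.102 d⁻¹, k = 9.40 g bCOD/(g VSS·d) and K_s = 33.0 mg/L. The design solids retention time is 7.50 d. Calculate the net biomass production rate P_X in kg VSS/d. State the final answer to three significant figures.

For a completely mixed reactor with recycle the Lawrence–McCarty relation gives S = K_s·(1 + k_d·θ_c) / [θ_c·(Y·k − k_d) − 1] = 33.0 × (1 + 0.102 × 7.50) / [7.50 × (0.337 × 9.40 − 0.102) − 1] = 58.24 / 21.99 = 2.648 mg/L.
Y_obs = Y / (1 + k_d θ_c) = 0.337 / (1 + 0.102 × 7.50) = 0.337 / 1.765 = 0.1909.
Q·(S₀ − S) = 2030 × (913 − 2.65) × 10⁻³ = 1848 kg/d removed.
Net biomass production P_X = Y_obs × Q·(S₀ − S) = 0.1909 × 1848 = 352.8 kg VSS/d.

P_X ≈ 353 kg VSS/d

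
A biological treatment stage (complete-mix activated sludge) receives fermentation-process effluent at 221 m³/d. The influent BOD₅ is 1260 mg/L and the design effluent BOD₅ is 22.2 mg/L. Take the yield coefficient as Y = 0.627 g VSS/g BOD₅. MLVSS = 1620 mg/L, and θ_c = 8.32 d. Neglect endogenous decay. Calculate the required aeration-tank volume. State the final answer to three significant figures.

V·X = Y·Q·ΔS·θ_c gives V = 0.627 × 221 × (1260 − 22.2) × 8.32 / 1620 = 880.9 m³.

V ≈ 881 m³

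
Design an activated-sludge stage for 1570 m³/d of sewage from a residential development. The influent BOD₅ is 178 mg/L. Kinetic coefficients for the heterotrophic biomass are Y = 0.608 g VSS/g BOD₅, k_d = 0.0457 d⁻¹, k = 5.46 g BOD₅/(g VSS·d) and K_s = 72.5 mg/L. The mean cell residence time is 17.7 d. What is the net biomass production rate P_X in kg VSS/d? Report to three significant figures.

Effluent substrate depends only on kinetics and SRT: S = K_s(1 + k_d θ_c) / [θ_c(Yk − k_d) − 1] = 72.5 × (1 + 0.0457 × 17.7) / [17.7 × (0.608 × 5.46 − 0.0457) − 1] = 131.1 / 56.95 = 2.303 mg/L.
Y_obs = Y / (1 + k_d θ_c) = 0.608 / (1 + 0.0457 × 17.7) = 0.608 / 1.809 = 0.3361.
ΔS = 178 − 2.30 = 175.7 mg/L, so the substrate removal rate is 1570 × 175.7/1000 = 275.8 kg BOD₅/d.
Biomass produced: P_X = Y_obs·Q·ΔS = 0.3361 × 275.8 ≈ 92.72 kg VSS/d.

P_X ≈ 92.7 kg VSS/d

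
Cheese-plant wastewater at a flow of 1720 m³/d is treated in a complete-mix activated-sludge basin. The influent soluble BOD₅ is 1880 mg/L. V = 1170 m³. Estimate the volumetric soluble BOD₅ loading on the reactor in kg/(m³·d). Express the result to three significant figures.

L_v = Q S₀ / V = 1720 × 1880 × 10⁻³ / 1170 = 2.764 kg/(m³·d).

L_v ≈ 2.76 kg soluble BOD₅/(m³·d)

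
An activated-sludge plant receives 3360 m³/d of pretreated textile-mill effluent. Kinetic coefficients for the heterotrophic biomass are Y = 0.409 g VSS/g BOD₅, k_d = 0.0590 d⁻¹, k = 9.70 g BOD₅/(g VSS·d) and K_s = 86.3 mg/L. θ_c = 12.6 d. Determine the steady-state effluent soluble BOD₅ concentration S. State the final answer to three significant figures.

For a completely mixed reactor with recycle the Lawrence–McCarty relation gives S = K_s·(1 + k_d·θ_c) / [θ_c·(Y·k − k_d) − 1] = 86.3 × (1 + 0.0590 × 12.6) / [12.6 × (0.409 × 9.70 − 0.0590) − 1] = 150.5 / 48.24 = 3.119 mg/L.

S ≈ 3.12 mg/L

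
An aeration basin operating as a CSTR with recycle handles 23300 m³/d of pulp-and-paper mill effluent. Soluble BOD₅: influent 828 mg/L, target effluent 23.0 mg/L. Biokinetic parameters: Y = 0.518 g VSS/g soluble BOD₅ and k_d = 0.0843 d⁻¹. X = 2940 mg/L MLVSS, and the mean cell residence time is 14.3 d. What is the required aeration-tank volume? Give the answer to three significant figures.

Steady-state biomass mass balance: V·X·(1 + k_d·θ_c) = Y·Q·(S₀ − S)·θ_c, so V = 0.518 × 23300 × (828 − 23.0) × 14.3 / [2940 × (1 + 0.0843 × 14.3)] = 1.39×10^8 / 6484 = 21427 m³.

V ≈ 21400 m³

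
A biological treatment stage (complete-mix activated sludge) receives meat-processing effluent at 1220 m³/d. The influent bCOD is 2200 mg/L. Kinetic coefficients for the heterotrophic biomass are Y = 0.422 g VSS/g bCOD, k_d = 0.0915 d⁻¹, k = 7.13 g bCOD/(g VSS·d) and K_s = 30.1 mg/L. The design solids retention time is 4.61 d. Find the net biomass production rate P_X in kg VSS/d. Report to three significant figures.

P_X ≈ 795 kg VSS/d

From the Monod/SRT balance for a CMAS, S = K_s·(1+k_d θ_c)/[θ_c·(Y k − k_d) − 1] = 30.1 × (1 + 0.0915 × 4.61) / [4.61 × (0.422 × 7.13 − 0.0915) − 1] = 42.80 / 12.45 = 3.438 mg/L.
Correct the yield for decay: Y_obs = Y/(1 + k_d θ_c) = 0.422 / (1 + 0.0915 × 4.61) = 0.422 / 1.422 = 0.2968.
Q·(S₀ − S) = 1220 × (2200 − 3.44) × 10⁻³ = 2680 kg/d removed.
P_X = Y_obs · Q(S₀ − S) = 0.2968 × 2680 = 795.4 kg VSS/d.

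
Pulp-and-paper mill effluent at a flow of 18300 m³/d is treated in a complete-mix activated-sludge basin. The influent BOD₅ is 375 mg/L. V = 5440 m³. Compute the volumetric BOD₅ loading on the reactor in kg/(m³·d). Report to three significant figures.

L_v = Q S₀ / V = 18300 × 375 × 10⁻³ / 5440 = 1.261 kg/(m³·d).

L_v ≈ 1.26 kg BOD₅/(m³·d)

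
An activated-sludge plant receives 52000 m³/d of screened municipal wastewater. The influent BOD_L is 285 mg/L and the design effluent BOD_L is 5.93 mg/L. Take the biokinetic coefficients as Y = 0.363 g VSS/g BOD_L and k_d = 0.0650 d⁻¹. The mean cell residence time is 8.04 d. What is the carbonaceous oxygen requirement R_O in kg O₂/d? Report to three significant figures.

R_O ≈ 9600 kg O₂/d

The observed yield is Y_obs = Y/(1 + k_d·θ_c) = 0.363 / (1 + 0.0650 × 8.04) = 0.363 / 1.523 = 0.2384 g VSS per g BOD_L removed.
ΔS = 285 − 5.93 = 279.1 mg/L, so the substrate removal rate is 52000 × 279.1/1000 = 14512 kg BOD_L/d.
Net sludge production P_X = 0.2384 × 14512 = 3460 kg VSS/d.
R_O = Q·ΔS − 1.42 P_X = 14512 − 4913 = 9599 kg O₂/d.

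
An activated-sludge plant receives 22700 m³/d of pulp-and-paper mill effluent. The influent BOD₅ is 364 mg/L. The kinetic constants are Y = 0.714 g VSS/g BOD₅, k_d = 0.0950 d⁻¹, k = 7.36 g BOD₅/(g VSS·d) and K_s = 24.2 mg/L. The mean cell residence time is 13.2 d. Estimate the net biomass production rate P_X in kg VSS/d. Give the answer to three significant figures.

P_X ≈ 2610 kg VSS/d

For a completely mixed reactor with recycle the Lawrence–McCarty relation gives S = K_s·(1 + k_d·θ_c) / [θ_c·(Y·k − k_d) − 1] = 24.2 × (1 + 0.0950 × 13.2) / [13.2 × (0.714 × 7.36 − 0.0950) − 1] = 54.55 / 67.11 = 0.8128 mg/L.
The observed yield is Y_obs = Y/(1 + k_d·θ_c) = 0.714 / (1 + 0.0950 × 13.2) = 0.714 / 2.254 = 0.3168 g VSS per g BOD₅ removed.
ΔS = 364 − 0.813 = 363.2 mg/L, so the substrate removal rate is 22700 × 363.2/1000 = 8244 kg BOD₅/d.
Net biomass production P_X = Y_obs × Q·(S₀ − S) = 0.3168 × 8244 = 2612 kg VSS/d.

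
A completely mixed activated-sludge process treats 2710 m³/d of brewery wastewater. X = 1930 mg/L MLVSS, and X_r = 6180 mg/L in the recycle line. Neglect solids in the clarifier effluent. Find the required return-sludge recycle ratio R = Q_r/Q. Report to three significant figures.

R ≈ 0.454

Mass balance around the secondary clarifier (neglecting effluent solids): R = X / (X_r − X) = 1930 / (6180 − 1930) = 0.4541.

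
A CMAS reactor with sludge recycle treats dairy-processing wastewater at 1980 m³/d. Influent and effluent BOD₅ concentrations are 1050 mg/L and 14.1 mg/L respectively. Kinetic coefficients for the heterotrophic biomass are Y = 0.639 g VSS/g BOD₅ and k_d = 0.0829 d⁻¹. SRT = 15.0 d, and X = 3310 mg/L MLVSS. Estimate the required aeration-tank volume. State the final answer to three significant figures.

V ≈ 2650 m³

Steady-state biomass mass balance: V·X·(1 + k_d·θ_c) = Y·Q·(S₀ − S)·θ_c, so V = 0.639 × 1980 × (1050 − 14.1) × 15.0 / [3310 × (1 + 0.0829 × 15.0)] = 1.97×10^7 / 7426 = 2647 m³.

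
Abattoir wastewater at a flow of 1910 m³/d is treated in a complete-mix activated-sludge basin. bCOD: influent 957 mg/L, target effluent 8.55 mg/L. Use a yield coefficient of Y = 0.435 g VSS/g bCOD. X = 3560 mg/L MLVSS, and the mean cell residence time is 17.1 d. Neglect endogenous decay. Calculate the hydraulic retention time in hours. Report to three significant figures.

V·X = Y·Q·ΔS·θ_c gives V = 0.435 × 1910 × (957 − 8.55) × 17.1 / 3560 = 3785 m³.
HRT = V/Q = 3785 m³ / 1910 m³·d⁻¹ = 1.982 d × 24 = 47.56 h.

τ ≈ 47.6 h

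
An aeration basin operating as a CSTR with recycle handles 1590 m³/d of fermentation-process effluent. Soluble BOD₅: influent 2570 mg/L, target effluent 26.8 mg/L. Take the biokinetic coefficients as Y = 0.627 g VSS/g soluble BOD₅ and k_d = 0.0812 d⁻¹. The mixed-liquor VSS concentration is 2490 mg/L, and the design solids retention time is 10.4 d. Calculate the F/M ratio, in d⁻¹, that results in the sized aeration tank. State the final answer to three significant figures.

F/M ≈ 0.286 d⁻¹

Rearranging the biomass balance for a CMAS with decay, V = Y·Q·ΔS·θ_c / [X·(1+k_d θ_c)] = 0.627 × 1590 × (2570 − 26.8) × 10.4 / [2490 × (1 + 0.0812 × 10.4)] = 2.64×10^7 / 4593 = 5741 m³.
Food-to-microorganism ratio F/M = Q S₀ / (V X) = 1590 × 2570 / (5741 × 2490) = 0.2858 d⁻¹.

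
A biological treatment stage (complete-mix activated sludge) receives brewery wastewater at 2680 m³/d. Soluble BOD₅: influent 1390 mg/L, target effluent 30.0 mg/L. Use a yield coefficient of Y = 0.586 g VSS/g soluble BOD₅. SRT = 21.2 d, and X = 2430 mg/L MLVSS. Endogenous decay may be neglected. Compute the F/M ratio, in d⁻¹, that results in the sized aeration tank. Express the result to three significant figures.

Biomass mass balance (decay neglected): V·X = Y·Q·(S₀ − S)·θ_c, so V = 0.586 × 2680 × (1390 − 30.0) × 21.2 / 2430 = 18634 m³.
Food-to-microorganism ratio F/M = Q S₀ / (V X) = 2680 × 1390 / (18634 × 2430) = 0.08227 d⁻¹.

F/M ≈ 0.0823 d⁻¹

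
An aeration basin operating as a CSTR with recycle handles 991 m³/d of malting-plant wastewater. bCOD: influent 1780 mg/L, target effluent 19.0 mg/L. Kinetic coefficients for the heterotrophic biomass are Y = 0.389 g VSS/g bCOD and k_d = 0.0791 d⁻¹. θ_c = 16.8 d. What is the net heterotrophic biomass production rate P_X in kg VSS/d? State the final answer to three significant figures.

The observed yield is Y_obs = Y/(1 + k_d·θ_c) = 0.389 / (1 + 0.0791 × 16.8) = 0.389 / 2.329 = 0.1670 g VSS per g bCOD removed.
Substrate removed = Q·(S₀ − S) = 991 m³/d × (1780 − 19.0) g/m³ = 1.75×10^6 g/d = 1745 kg/d.
Net biomass production P_X = Y_obs × Q·(S₀ − S) = 0.1670 × 1745 = 291.5 kg VSS/d.

P_X ≈ 291 kg VSS/d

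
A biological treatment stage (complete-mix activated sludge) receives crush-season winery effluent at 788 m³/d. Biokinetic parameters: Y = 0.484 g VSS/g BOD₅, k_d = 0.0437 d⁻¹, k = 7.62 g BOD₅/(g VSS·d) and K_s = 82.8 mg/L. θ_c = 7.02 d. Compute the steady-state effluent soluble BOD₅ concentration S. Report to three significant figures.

S ≈ 4.40 mg/L

Effluent substrate depends only on kinetics and SRT: S = K_s(1 + k_d θ_c) / [θ_c(Yk − k_d) − 1] = 82.8 × (1 + 0.0437 × 7.02) / [7.02 × (0.484 × 7.62 − 0.0437) − 1] = 108.2 / 24.58 = 4.401 mg/L.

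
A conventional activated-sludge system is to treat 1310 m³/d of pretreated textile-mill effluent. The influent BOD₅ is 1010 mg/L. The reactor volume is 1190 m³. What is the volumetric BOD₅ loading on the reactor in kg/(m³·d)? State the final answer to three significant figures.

L_v ≈ 1.11 kg BOD₅/(m³·d)

Applied BOD₅ load per unit volume = Q·S₀/V = (1310 × 1010/1000)/1190 = 1.112 kg BOD₅·m⁻³·d⁻¹.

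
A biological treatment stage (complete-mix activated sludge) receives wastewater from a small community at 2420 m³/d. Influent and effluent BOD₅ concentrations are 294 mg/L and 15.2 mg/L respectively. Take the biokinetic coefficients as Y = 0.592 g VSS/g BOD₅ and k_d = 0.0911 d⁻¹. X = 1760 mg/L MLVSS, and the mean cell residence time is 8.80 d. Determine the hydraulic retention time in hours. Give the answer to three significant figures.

Steady-state biomass mass balance: V·X·(1 + k_d·θ_c) = Y·Q·(S₀ − S)·θ_c, so V = 0.592 × 2420 × (294 − 15.2) × 8.80 / [1760 × (1 + 0.0911 × 8.80)] = 3.51×10^6 / 3171 = 1108 m³.
τ = V/Q = 1108/2420 = 0.4580 d, or 10.99 h.

τ ≈ 11.0 h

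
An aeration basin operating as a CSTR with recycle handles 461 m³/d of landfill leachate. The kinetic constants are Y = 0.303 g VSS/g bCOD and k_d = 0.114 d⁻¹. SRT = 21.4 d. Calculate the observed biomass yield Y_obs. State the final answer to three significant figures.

Correct the yield for decay: Y_obs = Y/(1 + k_d θ_c) = 0.303 / (1 + 0.114 × 21.4) = 0.303 / 3.440 = 0.08809.

Y_obs ≈ 0.0881 g VSS/g bCOD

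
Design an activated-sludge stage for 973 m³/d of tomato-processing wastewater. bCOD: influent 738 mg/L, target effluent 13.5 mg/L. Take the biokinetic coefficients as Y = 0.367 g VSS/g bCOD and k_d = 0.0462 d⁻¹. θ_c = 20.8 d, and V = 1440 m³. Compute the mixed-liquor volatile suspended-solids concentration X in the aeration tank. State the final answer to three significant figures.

X ≈ 1910 mg/L

From V·X·(1 + k_d·θ_c) = Y·Q·(S₀ − S)·θ_c: X = 0.367 × 973 × (738 − 13.5) × 20.8 / [1440 × (1 + 0.0462 × 20.8)] = 1906 mg/L.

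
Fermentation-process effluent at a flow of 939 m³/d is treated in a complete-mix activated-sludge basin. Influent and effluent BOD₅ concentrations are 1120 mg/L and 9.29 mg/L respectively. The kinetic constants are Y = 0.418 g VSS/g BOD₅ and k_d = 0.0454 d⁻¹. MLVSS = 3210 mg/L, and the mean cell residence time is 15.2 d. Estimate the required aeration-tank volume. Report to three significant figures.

Rearranging the biomass balance for a CMAS with decay, V = Y·Q·ΔS·θ_c / [X·(1+k_d θ_c)] = 0.418 × 939 × (1120 − 9.29) × 15.2 / [3210 × (1 + 0.0454 × 15.2)] = 6.63×10^6 / 5425 = 1221 m³.

V ≈ 1220 m³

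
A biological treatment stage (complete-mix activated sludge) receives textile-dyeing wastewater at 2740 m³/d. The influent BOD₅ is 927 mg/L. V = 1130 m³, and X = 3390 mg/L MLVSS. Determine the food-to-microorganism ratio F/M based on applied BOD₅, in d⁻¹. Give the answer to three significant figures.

F/M ≈ 0.663 d⁻¹

F/M = Q·S₀ / (V·X) = 2740 × 927 / (1130 × 3390) = 0.6631 g BOD₅·(g VSS·d)⁻¹.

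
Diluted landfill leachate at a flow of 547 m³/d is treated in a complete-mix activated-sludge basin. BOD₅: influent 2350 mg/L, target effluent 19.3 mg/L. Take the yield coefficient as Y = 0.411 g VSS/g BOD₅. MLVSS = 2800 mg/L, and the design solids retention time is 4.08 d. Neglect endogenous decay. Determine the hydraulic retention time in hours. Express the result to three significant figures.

V·X = Y·Q·ΔS·θ_c gives V = 0.411 × 547 × (2350 − 19.3) × 4.08 / 2800 = 763.5 m³.
τ = V/Q = 763.5/547 = 1.396 d, or 33.50 h.

τ ≈ 33.5 h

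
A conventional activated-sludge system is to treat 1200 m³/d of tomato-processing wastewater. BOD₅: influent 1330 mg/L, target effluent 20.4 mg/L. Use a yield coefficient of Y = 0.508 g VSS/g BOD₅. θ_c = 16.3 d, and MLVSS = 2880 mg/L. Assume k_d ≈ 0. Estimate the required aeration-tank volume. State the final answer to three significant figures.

V ≈ 4520 m³

V·X = Y·Q·ΔS·θ_c gives V = 0.508 × 1200 × (1330 − 20.4) × 16.3 / 2880 = 4518 m³.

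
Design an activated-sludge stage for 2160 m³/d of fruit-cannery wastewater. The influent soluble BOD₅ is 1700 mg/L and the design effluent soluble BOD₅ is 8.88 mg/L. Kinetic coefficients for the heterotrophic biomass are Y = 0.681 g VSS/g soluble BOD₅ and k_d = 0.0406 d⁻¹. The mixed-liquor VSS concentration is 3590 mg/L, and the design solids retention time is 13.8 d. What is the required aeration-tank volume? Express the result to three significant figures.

V ≈ 6130 m³

Rearranging the biomass balance for a CMAS with decay, V = Y·Q·ΔS·θ_c / [X·(1+k_d θ_c)] = 0.681 × 2160 × (1700 − 8.88) × 13.8 / [3590 × (1 + 0.0406 × 13.8)] = 3.43×10^7 / 5601 = 6129 m³.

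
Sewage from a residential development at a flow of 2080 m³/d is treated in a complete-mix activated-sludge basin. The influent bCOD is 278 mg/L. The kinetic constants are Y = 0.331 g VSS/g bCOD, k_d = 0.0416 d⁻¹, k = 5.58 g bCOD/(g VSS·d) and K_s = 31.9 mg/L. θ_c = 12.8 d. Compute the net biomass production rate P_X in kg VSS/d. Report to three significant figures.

P_X ≈ 124 kg VSS/d

From the Monod/SRT balance for a CMAS, S = K_s·(1+k_d θ_c)/[θ_c·(Y k − k_d) − 1] = 31.9 × (1 + 0.0416 × 12.8) / [12.8 × (0.331 × 5.58 − 0.0416) − 1] = 48.89 / 22.11 = 2.211 mg/L.
Observed yield with endogenous decay: Y_obs = Y / (1 + k_d·θ_c) = 0.331 / (1 + 0.0416 × 12.8) = 0.331 / 1.532 = 0.2160 g VSS/g bCOD.
ΔS = 278 − 2.21 = 275.8 mg/L, so the substrate removal rate is 2080 × 275.8/1000 = 573.6 kg bCOD/d.
Biomass produced: P_X = Y_obs·Q·ΔS = 0.2160 × 573.6 ≈ 123.9 kg VSS/d.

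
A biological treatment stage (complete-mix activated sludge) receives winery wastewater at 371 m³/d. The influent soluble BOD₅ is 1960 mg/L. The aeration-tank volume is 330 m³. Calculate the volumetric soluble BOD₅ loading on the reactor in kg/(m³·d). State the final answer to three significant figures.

L_v = Q S₀ / V = 371 × 1960 × 10⁻³ / 330.0 = 2.204 kg/(m³·d).

L_v ≈ 2.20 kg soluble BOD₅/(m³·d)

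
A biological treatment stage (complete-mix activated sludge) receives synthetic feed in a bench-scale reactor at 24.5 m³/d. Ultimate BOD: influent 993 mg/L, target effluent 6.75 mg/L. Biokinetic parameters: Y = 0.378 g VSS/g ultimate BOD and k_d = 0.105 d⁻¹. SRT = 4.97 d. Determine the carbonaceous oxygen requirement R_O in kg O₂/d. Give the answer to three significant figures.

Correct the yield for decay: Y_obs = Y/(1 + k_d θ_c) = 0.378 / (1 + 0.105 × 4.97) = 0.378 / 1.522 = 0.2484.
ΔS = 993 − 6.75 = 986.2 mg/L, so the substrate removal rate is 24.5 × 986.2/1000 = 24.16 kg ultimate BOD/d.
Net sludge production P_X = 0.2484 × 24.16 = 6.002 kg VSS/d.
R_O = Q·(S₀ − S) − 1.42·P_X = 24.16 − 1.42 × 6.002 = 15.64 kg O₂/d.

R_O ≈ 15.6 kg O₂/d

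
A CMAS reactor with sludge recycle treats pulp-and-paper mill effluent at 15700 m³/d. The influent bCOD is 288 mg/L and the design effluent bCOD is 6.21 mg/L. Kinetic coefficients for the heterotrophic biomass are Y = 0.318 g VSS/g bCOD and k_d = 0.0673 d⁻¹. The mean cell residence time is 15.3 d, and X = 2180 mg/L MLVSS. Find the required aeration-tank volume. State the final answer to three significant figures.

From the SRT design equation V = Y Q (S₀−S) θ_c / [X (1 + k_d θ_c)] = 0.318 × 15700 × (288 − 6.21) × 15.3 / [2180 × (1 + 0.0673 × 15.3)] = 2.15×10^7 / 4425 = 4865 m³.

V ≈ 4860 m³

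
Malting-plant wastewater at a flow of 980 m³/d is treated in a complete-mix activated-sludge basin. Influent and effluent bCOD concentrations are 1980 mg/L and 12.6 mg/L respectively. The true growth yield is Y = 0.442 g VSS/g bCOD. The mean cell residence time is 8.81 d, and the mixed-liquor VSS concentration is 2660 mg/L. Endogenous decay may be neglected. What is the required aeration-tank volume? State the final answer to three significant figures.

V·X = Y·Q·ΔS·θ_c gives V = 0.442 × 980 × (1980 − 12.6) × 8.81 / 2660 = 2823 m³.

V ≈ 2820 m³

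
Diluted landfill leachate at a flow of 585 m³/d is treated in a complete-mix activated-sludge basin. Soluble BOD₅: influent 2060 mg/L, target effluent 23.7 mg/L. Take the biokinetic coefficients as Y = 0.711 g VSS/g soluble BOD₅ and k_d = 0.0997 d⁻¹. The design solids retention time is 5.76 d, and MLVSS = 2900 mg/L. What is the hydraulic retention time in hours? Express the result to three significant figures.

From the SRT design equation V = Y Q (S₀−S) θ_c / [X (1 + k_d θ_c)] = 0.711 × 585 × (2060 − 23.7) × 5.76 / [2900 × (1 + 0.0997 × 5.76)] = 4.88×10^6 / 4565 = 1069 m³.
Hydraulic retention time τ = V/Q = 1069 / 585 = 1.827 d = 43.84 h.

τ ≈ 43.8 h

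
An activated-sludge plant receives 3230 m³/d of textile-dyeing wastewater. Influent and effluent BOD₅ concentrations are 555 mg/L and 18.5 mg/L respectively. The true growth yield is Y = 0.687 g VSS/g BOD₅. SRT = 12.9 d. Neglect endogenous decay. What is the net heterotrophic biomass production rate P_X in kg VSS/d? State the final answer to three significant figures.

P_X ≈ 1190 kg VSS/d

With endogenous decay neglected, the observed yield equals the true yield: Y_obs = Y = 0.687 g VSS/g BOD₅.
Mass of BOD₅ removed per day: Q(S₀ − S) = 3230 × 536.5 g/m³ = 1733 kg/d.
So the net sludge growth is P_X = 0.6870 × 1733 = 1190 kg VSS/d.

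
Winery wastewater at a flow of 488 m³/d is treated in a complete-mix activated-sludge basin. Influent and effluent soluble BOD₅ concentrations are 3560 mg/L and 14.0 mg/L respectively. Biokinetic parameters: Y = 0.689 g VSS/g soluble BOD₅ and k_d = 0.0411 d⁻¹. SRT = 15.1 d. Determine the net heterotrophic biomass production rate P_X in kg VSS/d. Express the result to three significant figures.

P_X ≈ 736 kg VSS/d

Observed yield with endogenous decay: Y_obs = Y / (1 + k_d·θ_c) = 0.689 / (1 + 0.0411 × 15.1) = 0.689 / 1.621 = 0.4251 g VSS/g soluble BOD₅.
Mass of soluble BOD₅ removed per day: Q(S₀ − S) = 488 × 3546 g/m³ = 1730 kg/d.
So the net sludge growth is P_X = 0.4251 × 1730 = 735.7 kg VSS/d.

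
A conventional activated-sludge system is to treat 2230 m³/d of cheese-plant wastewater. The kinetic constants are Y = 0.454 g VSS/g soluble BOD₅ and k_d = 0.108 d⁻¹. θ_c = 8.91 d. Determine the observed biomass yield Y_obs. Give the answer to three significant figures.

Y_obs ≈ 0.231 g VSS/g soluble BOD₅

Correct the yield for decay: Y_obs = Y/(1 + k_d θ_c) = 0.454 / (1 + 0.108 × 8.91) = 0.454 / 1.962 = 0.2314.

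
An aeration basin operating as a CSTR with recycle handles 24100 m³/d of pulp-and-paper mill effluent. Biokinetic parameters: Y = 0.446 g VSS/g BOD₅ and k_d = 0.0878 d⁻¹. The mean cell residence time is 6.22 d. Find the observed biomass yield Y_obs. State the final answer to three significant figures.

Y_obs = Y / (1 + k_d θ_c) = 0.446 / (1 + 0.0878 × 6.22) = 0.446 / 1.546 = 0.2885.

Y_obs ≈ 0.288 g VSS/g BOD₅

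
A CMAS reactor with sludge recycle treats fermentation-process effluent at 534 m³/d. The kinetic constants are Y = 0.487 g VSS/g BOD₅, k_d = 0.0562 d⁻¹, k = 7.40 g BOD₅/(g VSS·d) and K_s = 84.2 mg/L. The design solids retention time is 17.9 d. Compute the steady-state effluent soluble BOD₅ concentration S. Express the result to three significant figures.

Effluent substrate depends only on kinetics and SRT: S = K_s(1 + k_d θ_c) / [θ_c(Yk − k_d) − 1] = 84.2 × (1 + 0.0562 × 17.9) / [17.9 × (0.487 × 7.40 − 0.0562) − 1] = 168.9 / 62.50 = 2.702 mg/L.

S ≈ 2.70 mg/L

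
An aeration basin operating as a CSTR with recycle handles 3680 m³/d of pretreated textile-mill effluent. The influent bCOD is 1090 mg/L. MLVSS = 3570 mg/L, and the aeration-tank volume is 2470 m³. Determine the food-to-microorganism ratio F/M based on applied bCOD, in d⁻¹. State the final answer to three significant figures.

F/M = Q·S₀ / (V·X) = 3680 × 1090 / (2470 × 3570) = 0.4549 g bCOD·(g VSS·d)⁻¹.

F/M ≈ 0.455 d⁻¹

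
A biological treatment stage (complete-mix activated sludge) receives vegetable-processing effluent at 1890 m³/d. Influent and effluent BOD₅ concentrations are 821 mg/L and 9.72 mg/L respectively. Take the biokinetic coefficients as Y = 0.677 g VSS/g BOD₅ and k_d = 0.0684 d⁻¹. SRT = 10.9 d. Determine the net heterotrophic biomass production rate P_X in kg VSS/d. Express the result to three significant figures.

P_X ≈ 595 kg VSS/d

Observed yield with endogenous decay: Y_obs = Y / (1 + k_d·θ_c) = 0.677 / (1 + 0.0684 × 10.9) = 0.677 / 1.746 = 0.3878 g VSS/g BOD₅.
Mass of BOD₅ removed per day: Q(S₀ − S) = 1890 × 811.3 g/m³ = 1533 kg/d.
So the net sludge growth is P_X = 0.3878 × 1533 = 594.7 kg VSS/d.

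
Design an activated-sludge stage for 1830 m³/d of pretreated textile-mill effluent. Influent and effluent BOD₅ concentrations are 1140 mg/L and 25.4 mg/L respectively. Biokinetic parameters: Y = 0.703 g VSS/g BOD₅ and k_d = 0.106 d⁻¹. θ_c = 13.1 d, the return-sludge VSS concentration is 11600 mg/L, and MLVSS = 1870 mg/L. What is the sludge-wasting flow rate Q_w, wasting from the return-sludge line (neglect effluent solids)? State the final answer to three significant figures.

From the SRT design equation V = Y Q (S₀−S) θ_c / [X (1 + k_d θ_c)] = 0.703 × 1830 × (1140 − 25.4) × 13.1 / [1870 × (1 + 0.106 × 13.1)] = 1.88×10^7 / 4467 = 4205 m³.
Wasting from the return line (neglecting effluent solids): Q_w = V·X / (θ_c·X_r) = 4205 × 1870 / (13.1 × 11600) = 51.75 m³/d.

Q_w ≈ 51.8 m³/d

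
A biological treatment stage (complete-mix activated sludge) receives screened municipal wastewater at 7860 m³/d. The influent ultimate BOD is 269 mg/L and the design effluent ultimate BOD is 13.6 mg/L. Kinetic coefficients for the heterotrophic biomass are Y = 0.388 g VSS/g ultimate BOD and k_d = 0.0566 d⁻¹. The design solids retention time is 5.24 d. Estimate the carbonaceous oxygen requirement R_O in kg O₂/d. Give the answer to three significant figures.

Observed yield with endogenous decay: Y_obs = Y / (1 + k_d·θ_c) = 0.388 / (1 + 0.0566 × 5.24) = 0.388 / 1.297 = 0.2992 g VSS/g ultimate BOD.
Mass of ultimate BOD removed per day: Q(S₀ − S) = 7860 × 255.4 g/m³ = 2007 kg/d.
Net sludge production P_X = 0.2992 × 2007 = 600.7 kg VSS/d.
R_O = Q·(S₀ − S) − 1.42·P_X = 2007 − 1.42 × 600.7 = 1154 kg O₂/d.

R_O ≈ 1150 kg O₂/d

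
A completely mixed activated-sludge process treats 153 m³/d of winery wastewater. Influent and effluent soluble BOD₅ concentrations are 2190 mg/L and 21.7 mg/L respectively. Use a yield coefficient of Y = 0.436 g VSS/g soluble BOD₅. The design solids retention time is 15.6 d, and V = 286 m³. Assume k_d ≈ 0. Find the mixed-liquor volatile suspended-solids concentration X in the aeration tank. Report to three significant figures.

X = Y·Q·ΔS·θ_c / V = 0.436 × 153 × (2190 − 21.7) × 15.6 / 286 = 7890 mg/L.

X ≈ 7890 mg/L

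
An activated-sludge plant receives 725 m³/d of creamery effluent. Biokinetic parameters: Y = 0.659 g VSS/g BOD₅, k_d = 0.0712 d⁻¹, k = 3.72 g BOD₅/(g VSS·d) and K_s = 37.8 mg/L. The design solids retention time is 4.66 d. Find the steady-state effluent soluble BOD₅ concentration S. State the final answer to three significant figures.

For a completely mixed reactor with recycle the Lawrence–McCarty relation gives S = K_s·(1 + k_d·θ_c) / [θ_c·(Y·k − k_d) − 1] = 37.8 × (1 + 0.0712 × 4.66) / [4.66 × (0.659 × 3.72 − 0.0712) − 1] = 50.34 / 10.09 = 4.988 mg/L.

S ≈ 4.99 mg/L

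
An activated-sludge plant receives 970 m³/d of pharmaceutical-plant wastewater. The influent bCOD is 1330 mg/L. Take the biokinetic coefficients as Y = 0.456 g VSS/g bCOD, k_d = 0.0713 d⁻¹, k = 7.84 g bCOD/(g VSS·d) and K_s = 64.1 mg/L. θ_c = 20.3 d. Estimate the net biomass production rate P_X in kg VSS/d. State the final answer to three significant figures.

For a completely mixed reactor with recycle the Lawrence–McCarty relation gives S = K_s·(1 + k_d·θ_c) / [θ_c·(Y·k − k_d) − 1] = 64.1 × (1 + 0.0713 × 20.3) / [20.3 × (0.456 × 7.84 − 0.0713) − 1] = 156.9 / 70.13 = 2.237 mg/L.
Observed yield with endogenous decay: Y_obs = Y / (1 + k_d·θ_c) = 0.456 / (1 + 0.0713 × 20.3) = 0.456 / 2.447 = 0.1863 g VSS/g bCOD.
Mass of bCOD removed per day: Q(S₀ − S) = 970 × 1328 g/m³ = 1288 kg/d.
Net biomass production P_X = Y_obs × Q·(S₀ − S) = 0.1863 × 1288 = 240.0 kg VSS/d.

P_X ≈ 240 kg VSS/d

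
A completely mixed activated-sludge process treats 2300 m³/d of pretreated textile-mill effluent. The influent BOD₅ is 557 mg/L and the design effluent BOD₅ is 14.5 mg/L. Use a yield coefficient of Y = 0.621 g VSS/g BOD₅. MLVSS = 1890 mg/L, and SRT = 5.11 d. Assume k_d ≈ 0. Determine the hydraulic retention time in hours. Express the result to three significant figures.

τ ≈ 21.9 h

Biomass mass balance (decay neglected): V·X = Y·Q·(S₀ − S)·θ_c, so V = 0.621 × 2300 × (557 − 14.5) × 5.11 / 1890 = 2095 m³.
HRT = V/Q = 2095 m³ / 2300 m³·d⁻¹ = 0.9109 d × 24 = 21.86 h.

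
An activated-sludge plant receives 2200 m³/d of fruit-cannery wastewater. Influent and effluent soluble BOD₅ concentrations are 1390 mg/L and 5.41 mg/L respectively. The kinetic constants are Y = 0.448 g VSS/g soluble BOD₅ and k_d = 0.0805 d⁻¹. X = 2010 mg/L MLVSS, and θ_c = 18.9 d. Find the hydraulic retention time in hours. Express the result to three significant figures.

From the SRT design equation V = Y Q (S₀−S) θ_c / [X (1 + k_d θ_c)] = 0.448 × 2200 × (1390 − 5.41) × 18.9 / [2010 × (1 + 0.0805 × 18.9)] = 2.58×10^7 / 5068 = 5089 m³.
τ = V/Q = 5089/2200 = 2.313 d, or 55.52 h.

τ ≈ 55.5 h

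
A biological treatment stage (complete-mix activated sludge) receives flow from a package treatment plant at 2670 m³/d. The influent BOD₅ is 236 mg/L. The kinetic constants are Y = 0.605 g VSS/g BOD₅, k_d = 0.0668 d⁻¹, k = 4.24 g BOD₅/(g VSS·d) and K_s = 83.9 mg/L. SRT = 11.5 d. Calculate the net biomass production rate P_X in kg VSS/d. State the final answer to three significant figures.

For a completely mixed reactor with recycle the Lawrence–McCarty relation gives S = K_s·(1 + k_d·θ_c) / [θ_c·(Y·k − k_d) − 1] = 83.9 × (1 + 0.0668 × 11.5) / [11.5 × (0.605 × 4.24 − 0.0668) − 1] = 148.4 / 27.73 = 5.350 mg/L.
Y_obs = Y / (1 + k_d θ_c) = 0.605 / (1 + 0.0668 × 11.5) = 0.605 / 1.768 = 0.3422.
Substrate removed = Q·(S₀ − S) = 2670 m³/d × (236 − 5.35) g/m³ = 6.16×10^5 g/d = 615.8 kg/d.
So the net sludge growth is P_X = 0.3422 × 615.8 = 210.7 kg VSS/d.

P_X ≈ 211 kg VSS/d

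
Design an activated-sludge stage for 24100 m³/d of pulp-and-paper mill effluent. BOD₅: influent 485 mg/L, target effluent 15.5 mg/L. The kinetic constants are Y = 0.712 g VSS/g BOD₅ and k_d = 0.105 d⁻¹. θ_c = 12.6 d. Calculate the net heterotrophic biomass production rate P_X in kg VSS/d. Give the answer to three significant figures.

P_X ≈ 3470 kg VSS/d

Correct the yield for decay: Y_obs = Y/(1 + k_d θ_c) = 0.712 / (1 + 0.105 × 12.6) = 0.712 / 2.323 = 0.3065.
ΔS = 485 − 15.5 = 469.5 mg/L, so the substrate removal rate is 24100 × 469.5/1000 = 11315 kg BOD₅/d.
Net biomass production P_X = Y_obs × Q·(S₀ − S) = 0.3065 × 11315 = 3468 kg VSS/d.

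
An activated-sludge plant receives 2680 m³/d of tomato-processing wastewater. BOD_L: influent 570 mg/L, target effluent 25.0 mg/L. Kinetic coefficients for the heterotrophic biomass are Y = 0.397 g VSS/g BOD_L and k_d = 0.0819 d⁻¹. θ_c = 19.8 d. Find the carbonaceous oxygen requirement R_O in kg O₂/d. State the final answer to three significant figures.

R_O ≈ 1150 kg O₂/d

Correct the yield for decay: Y_obs = Y/(1 + k_d θ_c) = 0.397 / (1 + 0.0819 × 19.8) = 0.397 / 2.622 = 0.1514.
ΔS = 570 − 25.0 = 545.0 mg/L, so the substrate removal rate is 2680 × 545.0/1000 = 1461 kg BOD_L/d.
Biomass synthesised: P_X = Y_obs × 1461 = 221.2 kg VSS/d.
R_O = Q·(S₀ − S) − 1.42·P_X = 1461 − 1.42 × 221.2 = 1147 kg O₂/d.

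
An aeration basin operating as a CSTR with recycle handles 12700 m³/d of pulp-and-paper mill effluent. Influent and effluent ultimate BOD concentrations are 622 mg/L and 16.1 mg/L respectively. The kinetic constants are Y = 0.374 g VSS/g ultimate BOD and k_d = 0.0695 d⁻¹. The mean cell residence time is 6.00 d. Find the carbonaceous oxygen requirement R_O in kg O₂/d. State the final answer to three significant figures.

The observed yield is Y_obs = Y/(1 + k_d·θ_c) = 0.374 / (1 + 0.0695 × 6.00) = 0.374 / 1.417 = 0.2639 g VSS per g ultimate BOD removed.
Q·(S₀ − S) = 12700 × (622 − 16.1) × 10⁻³ = 7695 kg/d removed.
P_X = Y_obs·Q·(S₀ − S) = 0.2639 × 7695 = 2031 kg VSS/d.
Carbonaceous O₂ demand = substrate oxidised − cell-mass equivalent = 7695 − 1.42 × 2031 = 4811 kg O₂/d.

R_O ≈ 4810 kg O₂/d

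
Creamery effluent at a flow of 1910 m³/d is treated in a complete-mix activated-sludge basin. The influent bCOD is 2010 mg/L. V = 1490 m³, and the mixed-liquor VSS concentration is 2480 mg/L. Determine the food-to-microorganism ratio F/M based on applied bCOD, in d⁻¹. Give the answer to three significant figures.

Food-to-microorganism ratio F/M = Q S₀ / (V X) = 1910 × 2010 / (1490 × 2480) = 1.039 d⁻¹.

F/M ≈ 1.04 d⁻¹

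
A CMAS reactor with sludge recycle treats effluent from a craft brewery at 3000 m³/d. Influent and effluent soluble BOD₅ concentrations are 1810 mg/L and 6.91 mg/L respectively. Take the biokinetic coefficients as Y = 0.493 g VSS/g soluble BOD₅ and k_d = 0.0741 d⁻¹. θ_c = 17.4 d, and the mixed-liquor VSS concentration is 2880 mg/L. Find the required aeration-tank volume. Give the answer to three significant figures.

V ≈ 7040 m³

Steady-state biomass mass balance: V·X·(1 + k_d·θ_c) = Y·Q·(S₀ − S)·θ_c, so V = 0.493 × 3000 × (1810 − 6.91) × 17.4 / [2880 × (1 + 0.0741 × 17.4)] = 4.64×10^7 / 6593 = 7038 m³.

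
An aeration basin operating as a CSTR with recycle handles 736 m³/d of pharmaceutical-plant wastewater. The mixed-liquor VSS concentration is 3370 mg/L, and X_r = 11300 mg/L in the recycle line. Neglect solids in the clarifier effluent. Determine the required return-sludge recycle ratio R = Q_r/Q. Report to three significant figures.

R = Q_r/Q = X/(X_r − X) = 3370 / (11300 − 3370) = 0.4250.

R ≈ 0.425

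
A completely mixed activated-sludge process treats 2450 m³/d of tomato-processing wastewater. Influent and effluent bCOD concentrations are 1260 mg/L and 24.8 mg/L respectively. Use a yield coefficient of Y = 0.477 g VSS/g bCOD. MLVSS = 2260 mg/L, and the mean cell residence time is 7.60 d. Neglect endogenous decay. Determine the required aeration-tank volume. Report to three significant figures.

V ≈ 4850 m³

Biomass mass balance (decay neglected): V·X = Y·Q·(S₀ − S)·θ_c, so V = 0.477 × 2450 × (1260 − 24.8) × 7.60 / 2260 = 4854 m³.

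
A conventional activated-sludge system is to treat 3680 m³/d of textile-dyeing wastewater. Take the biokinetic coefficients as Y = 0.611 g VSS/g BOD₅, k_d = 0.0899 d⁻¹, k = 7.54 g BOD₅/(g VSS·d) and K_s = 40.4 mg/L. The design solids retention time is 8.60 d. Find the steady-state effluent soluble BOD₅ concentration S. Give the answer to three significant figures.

S ≈ 1.89 mg/L

For a completely mixed reactor with recycle the Lawrence–McCarty relation gives S = K_s·(1 + k_d·θ_c) / [θ_c·(Y·k − k_d) − 1] = 40.4 × (1 + 0.0899 × 8.60) / [8.60 × (0.611 × 7.54 − 0.0899) − 1] = 71.63 / 37.85 = 1.893 mg/L.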